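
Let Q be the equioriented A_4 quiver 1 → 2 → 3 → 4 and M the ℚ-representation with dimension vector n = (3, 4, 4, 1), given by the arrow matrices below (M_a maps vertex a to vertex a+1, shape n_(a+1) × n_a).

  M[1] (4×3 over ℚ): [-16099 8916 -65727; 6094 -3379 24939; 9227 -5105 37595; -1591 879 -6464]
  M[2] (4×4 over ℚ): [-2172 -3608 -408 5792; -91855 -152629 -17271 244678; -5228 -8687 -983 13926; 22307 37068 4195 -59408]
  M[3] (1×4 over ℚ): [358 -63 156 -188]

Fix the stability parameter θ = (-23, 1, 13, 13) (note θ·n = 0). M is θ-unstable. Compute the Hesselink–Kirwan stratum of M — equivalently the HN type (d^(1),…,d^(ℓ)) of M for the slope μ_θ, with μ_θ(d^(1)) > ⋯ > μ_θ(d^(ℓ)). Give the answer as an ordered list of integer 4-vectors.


Via rank(M_{q-1}∘⋯∘M_p): M ≅ I[1,3]^2, I[1,4], I[2,2], I[3,3].
μ_θ-semistable layers: μ^(1)=13; μ^(2)=1; μ^(3)=-23

((0, 0, 4, 1); (0, 4, 0, 0); (3, 0, 0, 0))


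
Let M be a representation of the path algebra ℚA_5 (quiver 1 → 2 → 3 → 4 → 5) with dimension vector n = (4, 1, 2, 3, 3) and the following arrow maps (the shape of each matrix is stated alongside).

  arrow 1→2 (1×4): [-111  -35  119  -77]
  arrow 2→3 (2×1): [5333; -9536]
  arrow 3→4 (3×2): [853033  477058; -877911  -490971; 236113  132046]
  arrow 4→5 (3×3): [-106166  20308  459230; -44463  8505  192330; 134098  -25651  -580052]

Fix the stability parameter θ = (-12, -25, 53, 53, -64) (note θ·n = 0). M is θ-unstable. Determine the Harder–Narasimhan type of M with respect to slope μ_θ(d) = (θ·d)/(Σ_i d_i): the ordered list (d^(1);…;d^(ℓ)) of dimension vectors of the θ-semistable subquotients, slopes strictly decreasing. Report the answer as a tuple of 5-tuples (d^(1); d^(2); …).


Via rank(M_{q-1}∘⋯∘M_p): M ≅ I[1,1]^3, I[1,5], I[3,5], I[4,5].
μ_θ-semistable layers: μ^(1)=14; μ^(2)=-11/2; μ^(3)=-12; μ^(4)=-37/2

((0, 0, 2, 2, 2); (0, 0, 0, 1, 1); (3, 0, 0, 0, 0); (1, 1, 0, 0, 0))


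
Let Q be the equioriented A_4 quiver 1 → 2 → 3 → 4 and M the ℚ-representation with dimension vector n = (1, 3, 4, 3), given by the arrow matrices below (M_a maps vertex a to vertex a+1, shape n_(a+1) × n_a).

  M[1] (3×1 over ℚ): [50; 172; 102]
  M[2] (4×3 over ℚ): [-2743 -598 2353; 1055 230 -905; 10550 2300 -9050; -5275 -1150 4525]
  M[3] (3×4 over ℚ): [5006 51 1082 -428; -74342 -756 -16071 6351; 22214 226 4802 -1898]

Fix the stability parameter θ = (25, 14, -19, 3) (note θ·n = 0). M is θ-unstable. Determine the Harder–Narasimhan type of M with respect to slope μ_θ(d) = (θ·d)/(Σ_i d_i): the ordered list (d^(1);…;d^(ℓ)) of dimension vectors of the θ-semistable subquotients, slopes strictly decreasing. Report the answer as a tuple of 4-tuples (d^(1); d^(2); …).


Via rank(M_{q-1}∘⋯∘M_p): M ≅ I[1,2], I[2,2], I[2,4], I[3,3], I[3,4]^2.
μ_θ-semistable layers: μ^(1)=39/2; μ^(2)=14; μ^(3)=3; μ^(4)=-5/2; μ^(5)=-19

((1, 1, 0, 0); (0, 1, 0, 0); (0, 0, 0, 3); (0, 1, 1, 0); (0, 0, 3, 0))


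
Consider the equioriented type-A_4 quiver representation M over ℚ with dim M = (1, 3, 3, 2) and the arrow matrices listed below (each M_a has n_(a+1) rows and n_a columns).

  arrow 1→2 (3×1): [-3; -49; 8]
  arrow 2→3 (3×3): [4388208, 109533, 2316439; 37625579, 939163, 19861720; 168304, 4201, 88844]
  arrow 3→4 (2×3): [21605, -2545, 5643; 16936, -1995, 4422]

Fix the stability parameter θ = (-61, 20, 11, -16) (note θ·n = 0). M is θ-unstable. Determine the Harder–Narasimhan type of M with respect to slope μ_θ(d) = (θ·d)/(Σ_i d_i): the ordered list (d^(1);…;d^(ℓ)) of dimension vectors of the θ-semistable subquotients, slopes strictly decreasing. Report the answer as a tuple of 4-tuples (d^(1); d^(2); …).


Via rank(M_{q-1}∘⋯∘M_p): M ≅ I[1,4], I[2,3], I[2,4].
μ_θ-semistable layers: μ^(1)=31/2; μ^(2)=5; μ^(3)=-61

((0, 1, 1, 0); (0, 2, 2, 2); (1, 0, 0, 0))


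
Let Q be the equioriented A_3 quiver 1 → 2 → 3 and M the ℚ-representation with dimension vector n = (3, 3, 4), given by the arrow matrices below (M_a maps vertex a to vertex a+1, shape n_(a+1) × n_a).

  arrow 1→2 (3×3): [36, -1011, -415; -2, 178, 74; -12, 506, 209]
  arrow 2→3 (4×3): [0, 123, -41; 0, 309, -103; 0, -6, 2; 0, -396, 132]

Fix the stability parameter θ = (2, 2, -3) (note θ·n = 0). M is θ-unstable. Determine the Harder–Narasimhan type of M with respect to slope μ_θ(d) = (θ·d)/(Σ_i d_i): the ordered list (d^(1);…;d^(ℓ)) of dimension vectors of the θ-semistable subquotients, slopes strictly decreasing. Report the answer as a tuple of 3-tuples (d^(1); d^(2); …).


Via rank(M_{q-1}∘⋯∘M_p): M ≅ I[1,2]^2, I[1,3], I[3,3]^3.
μ_θ-semistable layers: μ^(1)=2; μ^(2)=1/3; μ^(3)=-3

((2, 2, 0); (1, 1, 1); (0, 0, 3))


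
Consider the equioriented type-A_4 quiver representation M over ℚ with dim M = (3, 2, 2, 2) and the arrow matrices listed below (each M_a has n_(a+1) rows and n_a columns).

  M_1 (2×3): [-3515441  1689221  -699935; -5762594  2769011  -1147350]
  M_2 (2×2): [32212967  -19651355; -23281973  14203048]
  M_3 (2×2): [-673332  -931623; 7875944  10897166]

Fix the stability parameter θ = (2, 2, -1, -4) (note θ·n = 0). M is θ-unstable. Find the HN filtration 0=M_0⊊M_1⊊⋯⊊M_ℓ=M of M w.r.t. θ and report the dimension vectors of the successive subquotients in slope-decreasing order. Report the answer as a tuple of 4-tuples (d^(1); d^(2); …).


Barcode: M ≅ I[1,1], I[1,3], I[1,4], I[4,4]. HN layers by μ_θ (4 steps, strictly decreasing):
  μ^(1)=2; μ^(2)=1; μ^(3)=-1/4; μ^(4)=-4

((1, 0, 0, 0); (1, 1, 1, 0); (1, 1, 1, 1); (0, 0, 0, 1))


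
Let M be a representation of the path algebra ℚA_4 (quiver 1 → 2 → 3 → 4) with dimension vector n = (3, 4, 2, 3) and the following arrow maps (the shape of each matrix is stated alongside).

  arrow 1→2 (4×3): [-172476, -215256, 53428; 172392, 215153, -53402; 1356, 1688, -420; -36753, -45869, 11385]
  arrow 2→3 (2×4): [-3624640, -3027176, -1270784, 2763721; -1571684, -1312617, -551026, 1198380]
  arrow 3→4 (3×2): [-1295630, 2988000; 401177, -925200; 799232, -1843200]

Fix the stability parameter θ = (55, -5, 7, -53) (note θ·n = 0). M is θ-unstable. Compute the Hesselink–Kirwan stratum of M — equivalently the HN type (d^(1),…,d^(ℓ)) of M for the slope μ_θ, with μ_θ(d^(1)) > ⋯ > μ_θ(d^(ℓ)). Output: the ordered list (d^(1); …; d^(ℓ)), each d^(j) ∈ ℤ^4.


Interval decomposition of M: I[1,1], I[1,3], I[1,4], I[2,2]^2, I[4,4]^2.
HN type (ℓ=5): μ^(1)=55; μ^(2)=19; μ^(3)=1; μ^(4)=-5; μ^(5)=-53

((1, 0, 0, 0); (1, 1, 1, 0); (1, 1, 1, 1); (0, 2, 0, 0); (0, 0, 0, 2))


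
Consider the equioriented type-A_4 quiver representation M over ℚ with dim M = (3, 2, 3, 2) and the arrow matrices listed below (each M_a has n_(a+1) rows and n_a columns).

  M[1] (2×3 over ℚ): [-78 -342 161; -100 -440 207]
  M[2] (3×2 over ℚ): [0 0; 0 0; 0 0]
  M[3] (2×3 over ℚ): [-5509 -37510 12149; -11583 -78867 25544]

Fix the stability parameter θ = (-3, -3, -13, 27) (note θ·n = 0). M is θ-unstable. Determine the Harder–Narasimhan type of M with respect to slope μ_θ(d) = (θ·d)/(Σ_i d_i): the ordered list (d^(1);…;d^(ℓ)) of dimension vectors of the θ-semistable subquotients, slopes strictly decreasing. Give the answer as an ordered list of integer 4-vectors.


Interval decomposition of M: I[1,1], I[1,2]^2, I[3,3], I[3,4]^2.
HN type (ℓ=3): μ^(1)=27; μ^(2)=-3; μ^(3)=-13

((0, 0, 0, 2); (3, 2, 0, 0); (0, 0, 3, 0))


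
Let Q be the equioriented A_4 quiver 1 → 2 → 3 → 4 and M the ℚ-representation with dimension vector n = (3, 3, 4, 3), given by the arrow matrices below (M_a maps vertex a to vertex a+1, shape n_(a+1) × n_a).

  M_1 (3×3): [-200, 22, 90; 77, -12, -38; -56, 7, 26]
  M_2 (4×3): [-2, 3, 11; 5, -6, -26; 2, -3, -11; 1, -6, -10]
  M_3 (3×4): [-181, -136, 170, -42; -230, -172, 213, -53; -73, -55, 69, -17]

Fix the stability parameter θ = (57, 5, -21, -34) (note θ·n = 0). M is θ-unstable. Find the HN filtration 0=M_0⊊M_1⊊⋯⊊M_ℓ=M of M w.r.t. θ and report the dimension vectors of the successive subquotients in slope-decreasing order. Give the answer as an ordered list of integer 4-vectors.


Via rank(M_{q-1}∘⋯∘M_p): M ≅ I[1,2], I[1,4]^2, I[3,3], I[3,4].
μ_θ-semistable layers: μ^(1)=31; μ^(2)=7/4; μ^(3)=-21; μ^(4)=-55/2

((1, 1, 0, 0); (2, 2, 2, 2); (0, 0, 1, 0); (0, 0, 1, 1))


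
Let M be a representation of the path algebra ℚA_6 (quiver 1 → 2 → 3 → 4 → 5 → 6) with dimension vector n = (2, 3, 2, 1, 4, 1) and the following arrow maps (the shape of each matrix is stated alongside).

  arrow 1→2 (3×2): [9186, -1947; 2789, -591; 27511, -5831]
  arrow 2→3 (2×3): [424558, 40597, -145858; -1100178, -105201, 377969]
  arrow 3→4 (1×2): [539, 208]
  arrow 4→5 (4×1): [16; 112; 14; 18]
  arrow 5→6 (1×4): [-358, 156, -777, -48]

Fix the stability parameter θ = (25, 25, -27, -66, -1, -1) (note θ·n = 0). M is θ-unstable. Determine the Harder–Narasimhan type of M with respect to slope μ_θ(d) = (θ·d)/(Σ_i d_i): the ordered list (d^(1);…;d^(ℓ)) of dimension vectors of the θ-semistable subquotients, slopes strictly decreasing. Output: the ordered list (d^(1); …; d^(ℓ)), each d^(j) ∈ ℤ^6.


Via rank(M_{q-1}∘⋯∘M_p): M ≅ I[1,3], I[1,6], I[2,2], I[5,5]^3.
μ_θ-semistable layers: μ^(1)=25; μ^(2)=23/3; μ^(3)=-1; μ^(4)=-43/4

((0, 1, 0, 0, 0, 0); (1, 1, 1, 0, 0, 0); (0, 0, 0, 0, 4, 1); (1, 1, 1, 1, 0, 0))


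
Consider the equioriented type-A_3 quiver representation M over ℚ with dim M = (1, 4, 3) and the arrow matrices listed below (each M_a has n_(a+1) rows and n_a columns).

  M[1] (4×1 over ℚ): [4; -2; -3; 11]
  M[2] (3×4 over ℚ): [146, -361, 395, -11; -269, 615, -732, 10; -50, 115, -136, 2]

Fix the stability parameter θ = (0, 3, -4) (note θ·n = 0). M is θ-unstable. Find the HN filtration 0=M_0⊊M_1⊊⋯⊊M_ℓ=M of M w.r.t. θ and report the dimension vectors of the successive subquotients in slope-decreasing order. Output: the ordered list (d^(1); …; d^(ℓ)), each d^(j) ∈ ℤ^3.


Via rank(M_{q-1}∘⋯∘M_p): M ≅ I[1,2], I[2,3]^3.
μ_θ-semistable layers: μ^(1)=3; μ^(2)=0; μ^(3)=-1/2

((0, 1, 0); (1, 0, 0); (0, 3, 3))


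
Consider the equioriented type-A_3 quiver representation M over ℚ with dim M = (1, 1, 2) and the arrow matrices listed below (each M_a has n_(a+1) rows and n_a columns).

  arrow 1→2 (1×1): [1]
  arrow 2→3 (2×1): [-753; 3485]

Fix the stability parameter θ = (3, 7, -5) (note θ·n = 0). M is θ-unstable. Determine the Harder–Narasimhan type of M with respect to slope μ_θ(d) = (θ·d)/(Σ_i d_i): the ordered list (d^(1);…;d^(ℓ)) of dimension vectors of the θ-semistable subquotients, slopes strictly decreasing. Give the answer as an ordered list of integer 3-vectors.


Barcode: M ≅ I[1,3], I[3,3]. HN layers by μ_θ (2 steps, strictly decreasing):
  μ^(1)=5/3; μ^(2)=-5

((1, 1, 1); (0, 0, 1))


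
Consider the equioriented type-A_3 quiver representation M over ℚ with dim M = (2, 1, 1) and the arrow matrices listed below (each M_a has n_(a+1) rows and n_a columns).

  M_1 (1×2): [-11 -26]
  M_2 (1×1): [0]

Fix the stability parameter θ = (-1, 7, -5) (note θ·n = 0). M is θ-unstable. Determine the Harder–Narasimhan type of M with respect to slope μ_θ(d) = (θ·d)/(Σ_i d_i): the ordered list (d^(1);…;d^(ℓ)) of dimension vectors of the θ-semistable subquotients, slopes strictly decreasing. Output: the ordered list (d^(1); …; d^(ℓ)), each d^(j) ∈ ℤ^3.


Barcode: M ≅ I[1,1], I[1,2], I[3,3]. HN layers by μ_θ (3 steps, strictly decreasing):
  μ^(1)=7; μ^(2)=-1; μ^(3)=-5

((0, 1, 0); (2, 0, 0); (0, 0, 1))


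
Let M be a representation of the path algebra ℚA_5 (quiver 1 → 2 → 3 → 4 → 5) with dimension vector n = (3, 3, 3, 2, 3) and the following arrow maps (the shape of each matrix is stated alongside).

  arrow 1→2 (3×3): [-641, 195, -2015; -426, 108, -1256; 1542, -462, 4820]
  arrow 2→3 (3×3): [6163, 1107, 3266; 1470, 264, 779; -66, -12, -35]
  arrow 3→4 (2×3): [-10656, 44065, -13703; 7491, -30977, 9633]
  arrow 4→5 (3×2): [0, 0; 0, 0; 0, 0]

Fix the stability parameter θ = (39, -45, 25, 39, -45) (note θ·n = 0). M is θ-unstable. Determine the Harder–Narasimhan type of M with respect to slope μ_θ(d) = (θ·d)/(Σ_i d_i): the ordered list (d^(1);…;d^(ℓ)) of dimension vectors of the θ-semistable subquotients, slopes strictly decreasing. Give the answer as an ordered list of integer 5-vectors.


Via rank(M_{q-1}∘⋯∘M_p): M ≅ I[1,2], I[1,3], I[1,4], I[3,4], I[5,5]^3.
μ_θ-semistable layers: μ^(1)=39; μ^(2)=25; μ^(3)=-3; μ^(4)=-45

((0, 0, 0, 2, 0); (0, 0, 3, 0, 0); (3, 3, 0, 0, 0); (0, 0, 0, 0, 3))


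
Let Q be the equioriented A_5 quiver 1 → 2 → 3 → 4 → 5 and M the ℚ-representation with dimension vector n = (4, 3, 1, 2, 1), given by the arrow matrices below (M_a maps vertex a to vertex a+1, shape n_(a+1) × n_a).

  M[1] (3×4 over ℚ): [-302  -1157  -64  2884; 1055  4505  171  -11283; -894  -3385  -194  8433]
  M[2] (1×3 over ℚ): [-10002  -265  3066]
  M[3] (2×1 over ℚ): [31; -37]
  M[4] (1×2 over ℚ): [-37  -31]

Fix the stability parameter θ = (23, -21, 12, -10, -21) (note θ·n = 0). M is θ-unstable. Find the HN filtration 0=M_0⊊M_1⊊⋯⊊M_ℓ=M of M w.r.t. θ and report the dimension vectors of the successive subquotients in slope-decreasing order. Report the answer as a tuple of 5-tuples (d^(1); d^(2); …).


Barcode: M ≅ I[1,1], I[1,2]^2, I[1,4], I[4,5]. HN layers by μ_θ (3 steps, strictly decreasing):
  μ^(1)=23; μ^(2)=1; μ^(3)=-31/2

((1, 0, 0, 0, 0); (3, 3, 1, 1, 0); (0, 0, 0, 1, 1))


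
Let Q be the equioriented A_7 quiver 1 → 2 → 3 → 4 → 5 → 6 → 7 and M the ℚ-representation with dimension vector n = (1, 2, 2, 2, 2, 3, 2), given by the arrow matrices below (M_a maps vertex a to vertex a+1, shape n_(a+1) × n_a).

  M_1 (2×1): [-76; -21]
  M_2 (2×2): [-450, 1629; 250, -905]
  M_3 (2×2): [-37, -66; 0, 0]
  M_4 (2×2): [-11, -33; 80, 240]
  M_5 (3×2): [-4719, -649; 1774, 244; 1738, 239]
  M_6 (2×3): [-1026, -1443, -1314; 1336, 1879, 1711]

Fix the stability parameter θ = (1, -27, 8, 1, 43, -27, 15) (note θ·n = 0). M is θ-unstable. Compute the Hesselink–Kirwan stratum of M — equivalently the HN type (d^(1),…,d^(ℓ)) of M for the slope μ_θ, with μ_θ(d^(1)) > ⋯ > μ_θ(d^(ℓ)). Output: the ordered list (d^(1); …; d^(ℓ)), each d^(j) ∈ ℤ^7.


Barcode: M ≅ I[1,6], I[2,2], I[3,3], I[4,4], I[5,7], I[6,7]. HN layers by μ_θ (6 steps, strictly decreasing):
  μ^(1)=15; μ^(2)=8; μ^(3)=9/2; μ^(4)=1; μ^(5)=-13; μ^(6)=-27

((0, 0, 0, 0, 0, 0, 2); (0, 0, 1, 0, 2, 2, 0); (0, 0, 1, 1, 0, 0, 0); (0, 0, 0, 1, 0, 0, 0); (1, 1, 0, 0, 0, 0, 0); (0, 1, 0, 0, 0, 1, 0))


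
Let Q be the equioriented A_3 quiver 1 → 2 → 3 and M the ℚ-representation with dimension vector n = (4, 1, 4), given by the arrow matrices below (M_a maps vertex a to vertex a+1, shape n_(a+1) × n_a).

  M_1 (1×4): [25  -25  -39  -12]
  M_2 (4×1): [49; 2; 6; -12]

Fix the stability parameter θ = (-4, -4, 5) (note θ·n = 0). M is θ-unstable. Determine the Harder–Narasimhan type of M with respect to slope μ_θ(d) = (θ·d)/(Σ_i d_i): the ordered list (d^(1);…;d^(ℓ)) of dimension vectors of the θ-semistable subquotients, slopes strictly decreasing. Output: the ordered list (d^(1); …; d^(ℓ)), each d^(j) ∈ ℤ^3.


Interval decomposition of M: I[1,1]^3, I[1,3], I[3,3]^3.
HN type (ℓ=2): μ^(1)=5; μ^(2)=-4

((0, 0, 4); (4, 1, 0))


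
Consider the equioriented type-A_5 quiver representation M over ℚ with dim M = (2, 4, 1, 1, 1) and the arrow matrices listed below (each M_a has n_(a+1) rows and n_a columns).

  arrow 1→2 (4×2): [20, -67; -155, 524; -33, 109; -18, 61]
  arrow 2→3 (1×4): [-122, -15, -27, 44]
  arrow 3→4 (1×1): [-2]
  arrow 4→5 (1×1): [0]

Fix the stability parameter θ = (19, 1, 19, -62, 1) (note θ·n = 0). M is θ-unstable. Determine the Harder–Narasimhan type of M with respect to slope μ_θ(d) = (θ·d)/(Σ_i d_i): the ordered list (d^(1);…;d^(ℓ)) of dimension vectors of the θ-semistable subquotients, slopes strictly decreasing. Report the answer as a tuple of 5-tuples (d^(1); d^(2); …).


Via rank(M_{q-1}∘⋯∘M_p): M ≅ I[1,2], I[1,4], I[2,2]^2, I[5,5].
μ_θ-semistable layers: μ^(1)=10; μ^(2)=1; μ^(3)=-23/4

((1, 1, 0, 0, 0); (0, 2, 0, 0, 1); (1, 1, 1, 1, 0))


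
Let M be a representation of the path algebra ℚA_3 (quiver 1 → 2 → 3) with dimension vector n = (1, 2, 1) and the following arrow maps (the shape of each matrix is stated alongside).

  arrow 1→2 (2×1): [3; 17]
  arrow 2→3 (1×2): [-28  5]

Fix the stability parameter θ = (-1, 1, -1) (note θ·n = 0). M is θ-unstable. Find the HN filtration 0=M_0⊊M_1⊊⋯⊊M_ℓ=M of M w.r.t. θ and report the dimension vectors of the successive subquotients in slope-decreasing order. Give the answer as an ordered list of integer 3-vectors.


Barcode: M ≅ I[1,3], I[2,2]. HN layers by μ_θ (3 steps, strictly decreasing):
  μ^(1)=1; μ^(2)=0; μ^(3)=-1

((0, 1, 0); (0, 1, 1); (1, 0, 0))


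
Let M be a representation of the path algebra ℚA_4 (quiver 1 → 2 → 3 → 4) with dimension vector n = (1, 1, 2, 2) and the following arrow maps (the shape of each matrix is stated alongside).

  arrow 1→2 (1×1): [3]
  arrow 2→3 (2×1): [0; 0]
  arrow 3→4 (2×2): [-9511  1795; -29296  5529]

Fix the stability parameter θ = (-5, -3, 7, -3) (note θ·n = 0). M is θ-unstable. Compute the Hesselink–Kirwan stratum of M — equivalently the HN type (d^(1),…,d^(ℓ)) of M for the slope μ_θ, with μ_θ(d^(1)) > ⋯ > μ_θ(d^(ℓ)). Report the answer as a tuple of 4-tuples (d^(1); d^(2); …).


Interval decomposition of M: I[1,2], I[3,4]^2.
HN type (ℓ=3): μ^(1)=2; μ^(2)=-3; μ^(3)=-5

((0, 0, 2, 2); (0, 1, 0, 0); (1, 0, 0, 0))


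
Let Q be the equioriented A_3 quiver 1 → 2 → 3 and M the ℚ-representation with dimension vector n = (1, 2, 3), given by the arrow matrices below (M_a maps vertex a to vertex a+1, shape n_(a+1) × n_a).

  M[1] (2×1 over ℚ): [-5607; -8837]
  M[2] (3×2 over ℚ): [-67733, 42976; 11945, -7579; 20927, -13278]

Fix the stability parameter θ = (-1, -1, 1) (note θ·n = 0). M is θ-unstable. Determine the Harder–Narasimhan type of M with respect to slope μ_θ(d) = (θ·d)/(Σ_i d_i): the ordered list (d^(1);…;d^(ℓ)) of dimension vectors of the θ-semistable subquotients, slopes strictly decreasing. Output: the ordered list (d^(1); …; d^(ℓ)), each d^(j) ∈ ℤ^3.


Interval decomposition of M: I[1,3], I[2,3], I[3,3].
HN type (ℓ=2): μ^(1)=1; μ^(2)=-1

((0, 0, 3); (1, 2, 0))


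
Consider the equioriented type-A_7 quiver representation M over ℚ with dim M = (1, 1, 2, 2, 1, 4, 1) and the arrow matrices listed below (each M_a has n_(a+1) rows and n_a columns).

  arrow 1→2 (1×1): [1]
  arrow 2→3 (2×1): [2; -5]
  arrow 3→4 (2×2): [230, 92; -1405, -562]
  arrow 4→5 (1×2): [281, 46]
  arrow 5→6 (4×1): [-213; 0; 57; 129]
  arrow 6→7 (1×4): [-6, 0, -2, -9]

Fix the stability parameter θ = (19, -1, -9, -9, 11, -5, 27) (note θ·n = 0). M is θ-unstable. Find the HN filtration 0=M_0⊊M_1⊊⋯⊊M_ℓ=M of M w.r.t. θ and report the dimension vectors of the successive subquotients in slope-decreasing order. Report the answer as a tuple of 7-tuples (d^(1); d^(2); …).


Interval decomposition of M: I[1,3], I[3,4], I[4,7], I[6,6]^3.
HN type (ℓ=4): μ^(1)=27; μ^(2)=3; μ^(3)=-5; μ^(4)=-9

((0, 0, 0, 0, 0, 0, 1); (1, 1, 1, 0, 1, 1, 0); (0, 0, 0, 0, 0, 3, 0); (0, 0, 1, 2, 0, 0, 0))


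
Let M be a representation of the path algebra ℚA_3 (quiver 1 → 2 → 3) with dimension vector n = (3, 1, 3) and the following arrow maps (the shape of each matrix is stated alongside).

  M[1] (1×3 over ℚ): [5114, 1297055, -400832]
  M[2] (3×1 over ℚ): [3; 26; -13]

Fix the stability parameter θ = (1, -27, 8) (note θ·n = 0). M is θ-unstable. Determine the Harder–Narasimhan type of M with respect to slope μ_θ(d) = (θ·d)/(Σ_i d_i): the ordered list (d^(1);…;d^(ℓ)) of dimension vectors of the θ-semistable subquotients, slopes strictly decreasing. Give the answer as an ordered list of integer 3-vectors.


Via rank(M_{q-1}∘⋯∘M_p): M ≅ I[1,1]^2, I[1,3], I[3,3]^2.
μ_θ-semistable layers: μ^(1)=8; μ^(2)=1; μ^(3)=-13

((0, 0, 3); (2, 0, 0); (1, 1, 0))


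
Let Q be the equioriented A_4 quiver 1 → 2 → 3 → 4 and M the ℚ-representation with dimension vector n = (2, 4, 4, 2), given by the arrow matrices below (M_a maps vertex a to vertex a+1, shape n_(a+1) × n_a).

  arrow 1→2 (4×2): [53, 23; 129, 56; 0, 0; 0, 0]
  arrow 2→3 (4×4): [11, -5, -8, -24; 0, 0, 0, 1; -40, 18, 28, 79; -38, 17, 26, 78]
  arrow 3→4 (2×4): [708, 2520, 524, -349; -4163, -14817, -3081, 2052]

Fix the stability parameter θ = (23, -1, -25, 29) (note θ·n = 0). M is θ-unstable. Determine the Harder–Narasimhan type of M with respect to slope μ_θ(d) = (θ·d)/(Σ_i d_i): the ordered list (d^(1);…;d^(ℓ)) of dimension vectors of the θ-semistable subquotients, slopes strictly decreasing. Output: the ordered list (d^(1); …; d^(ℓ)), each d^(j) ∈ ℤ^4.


Barcode: M ≅ I[1,4]^2, I[2,2], I[2,3], I[3,3]. HN layers by μ_θ (4 steps, strictly decreasing):
  μ^(1)=29; μ^(2)=-1; μ^(3)=-13; μ^(4)=-25

((0, 0, 0, 2); (2, 3, 2, 0); (0, 1, 1, 0); (0, 0, 1, 0))


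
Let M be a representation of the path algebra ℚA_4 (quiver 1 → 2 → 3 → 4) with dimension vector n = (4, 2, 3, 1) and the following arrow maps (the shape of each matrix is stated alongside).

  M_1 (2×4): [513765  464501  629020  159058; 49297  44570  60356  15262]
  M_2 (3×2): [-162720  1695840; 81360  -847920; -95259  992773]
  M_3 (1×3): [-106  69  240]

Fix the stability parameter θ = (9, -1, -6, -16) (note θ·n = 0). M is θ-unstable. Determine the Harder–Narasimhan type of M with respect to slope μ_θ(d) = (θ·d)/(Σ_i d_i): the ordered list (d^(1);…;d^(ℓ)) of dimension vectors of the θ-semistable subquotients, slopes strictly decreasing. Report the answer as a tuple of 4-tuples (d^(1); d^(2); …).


Interval decomposition of M: I[1,1]^2, I[1,2], I[1,3], I[3,3], I[3,4].
HN type (ℓ=5): μ^(1)=9; μ^(2)=4; μ^(3)=2/3; μ^(4)=-6; μ^(5)=-11

((2, 0, 0, 0); (1, 1, 0, 0); (1, 1, 1, 0); (0, 0, 1, 0); (0, 0, 1, 1))


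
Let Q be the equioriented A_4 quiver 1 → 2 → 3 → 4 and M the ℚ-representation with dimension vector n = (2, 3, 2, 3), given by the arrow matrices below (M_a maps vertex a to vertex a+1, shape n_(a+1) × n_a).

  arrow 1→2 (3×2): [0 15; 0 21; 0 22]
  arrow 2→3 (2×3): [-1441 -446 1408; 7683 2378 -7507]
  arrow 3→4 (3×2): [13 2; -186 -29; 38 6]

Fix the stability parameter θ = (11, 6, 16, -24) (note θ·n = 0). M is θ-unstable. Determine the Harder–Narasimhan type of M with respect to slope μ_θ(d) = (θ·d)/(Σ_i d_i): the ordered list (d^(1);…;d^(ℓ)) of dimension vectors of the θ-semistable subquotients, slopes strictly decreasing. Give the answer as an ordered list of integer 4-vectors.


Interval decomposition of M: I[1,1], I[1,4], I[2,2], I[2,4], I[4,4].
HN type (ℓ=5): μ^(1)=11; μ^(2)=6; μ^(3)=9/4; μ^(4)=-2/3; μ^(5)=-24

((1, 0, 0, 0); (0, 1, 0, 0); (1, 1, 1, 1); (0, 1, 1, 1); (0, 0, 0, 1))


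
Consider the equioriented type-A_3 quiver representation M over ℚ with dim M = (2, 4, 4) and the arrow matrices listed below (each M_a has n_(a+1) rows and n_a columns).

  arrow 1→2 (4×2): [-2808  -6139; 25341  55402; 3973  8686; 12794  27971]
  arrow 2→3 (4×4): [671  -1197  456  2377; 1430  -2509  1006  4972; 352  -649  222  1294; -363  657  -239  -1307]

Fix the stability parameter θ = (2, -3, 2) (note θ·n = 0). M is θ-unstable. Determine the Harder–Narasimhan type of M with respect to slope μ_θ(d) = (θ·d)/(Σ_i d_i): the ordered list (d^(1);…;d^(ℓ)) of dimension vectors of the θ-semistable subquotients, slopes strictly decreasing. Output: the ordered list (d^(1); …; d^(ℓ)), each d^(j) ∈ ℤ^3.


Barcode: M ≅ I[1,2], I[1,3], I[2,3]^2, I[3,3]. HN layers by μ_θ (3 steps, strictly decreasing):
  μ^(1)=2; μ^(2)=-1/2; μ^(3)=-3

((0, 0, 4); (2, 2, 0); (0, 2, 0))


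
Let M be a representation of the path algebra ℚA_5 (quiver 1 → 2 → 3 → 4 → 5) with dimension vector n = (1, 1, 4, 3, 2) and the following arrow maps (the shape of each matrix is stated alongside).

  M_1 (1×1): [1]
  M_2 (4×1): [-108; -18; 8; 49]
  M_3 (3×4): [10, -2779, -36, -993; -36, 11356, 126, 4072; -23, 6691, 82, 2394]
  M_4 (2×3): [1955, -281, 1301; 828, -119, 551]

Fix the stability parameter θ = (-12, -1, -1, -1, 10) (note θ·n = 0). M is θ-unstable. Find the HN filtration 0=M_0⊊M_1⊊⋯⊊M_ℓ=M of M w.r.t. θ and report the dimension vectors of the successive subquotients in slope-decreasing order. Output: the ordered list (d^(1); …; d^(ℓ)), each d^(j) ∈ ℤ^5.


Via rank(M_{q-1}∘⋯∘M_p): M ≅ I[1,5], I[3,3], I[3,4], I[3,5].
μ_θ-semistable layers: μ^(1)=10; μ^(2)=-1; μ^(3)=-12

((0, 0, 0, 0, 2); (0, 1, 4, 3, 0); (1, 0, 0, 0, 0))


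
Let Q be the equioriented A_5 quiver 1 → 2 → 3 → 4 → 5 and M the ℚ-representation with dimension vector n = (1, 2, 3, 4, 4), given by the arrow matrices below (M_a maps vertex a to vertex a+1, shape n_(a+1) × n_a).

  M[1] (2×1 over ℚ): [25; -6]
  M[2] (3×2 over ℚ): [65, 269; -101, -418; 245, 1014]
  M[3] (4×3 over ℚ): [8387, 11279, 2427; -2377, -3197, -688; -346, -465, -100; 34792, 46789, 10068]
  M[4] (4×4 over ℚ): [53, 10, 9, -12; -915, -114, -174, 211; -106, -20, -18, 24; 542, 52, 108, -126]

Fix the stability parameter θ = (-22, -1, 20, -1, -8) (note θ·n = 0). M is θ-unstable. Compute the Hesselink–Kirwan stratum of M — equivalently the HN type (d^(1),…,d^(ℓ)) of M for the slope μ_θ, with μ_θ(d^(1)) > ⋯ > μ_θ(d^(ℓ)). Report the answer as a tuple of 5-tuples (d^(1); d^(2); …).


Via rank(M_{q-1}∘⋯∘M_p): M ≅ I[1,4], I[2,5], I[3,5], I[4,4], I[5,5]^2.
μ_θ-semistable layers: μ^(1)=19/2; μ^(2)=11/3; μ^(3)=-1; μ^(4)=-8; μ^(5)=-22

((0, 0, 1, 1, 0); (0, 0, 2, 2, 2); (0, 2, 0, 1, 0); (0, 0, 0, 0, 2); (1, 0, 0, 0, 0))


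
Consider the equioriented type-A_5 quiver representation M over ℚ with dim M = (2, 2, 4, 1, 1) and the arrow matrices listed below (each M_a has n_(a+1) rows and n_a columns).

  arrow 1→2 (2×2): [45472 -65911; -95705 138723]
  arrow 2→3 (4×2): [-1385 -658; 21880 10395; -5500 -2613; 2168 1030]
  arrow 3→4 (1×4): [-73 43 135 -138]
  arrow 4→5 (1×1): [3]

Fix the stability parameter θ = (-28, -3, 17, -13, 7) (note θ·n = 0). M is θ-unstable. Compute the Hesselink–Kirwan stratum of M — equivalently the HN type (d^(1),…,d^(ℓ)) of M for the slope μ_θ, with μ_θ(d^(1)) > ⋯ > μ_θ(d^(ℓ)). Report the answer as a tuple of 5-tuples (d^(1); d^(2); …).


Interval decomposition of M: I[1,3], I[1,5], I[3,3]^2.
HN type (ℓ=5): μ^(1)=17; μ^(2)=7; μ^(3)=2; μ^(4)=-3; μ^(5)=-28

((0, 0, 3, 0, 0); (0, 0, 0, 0, 1); (0, 0, 1, 1, 0); (0, 2, 0, 0, 0); (2, 0, 0, 0, 0))


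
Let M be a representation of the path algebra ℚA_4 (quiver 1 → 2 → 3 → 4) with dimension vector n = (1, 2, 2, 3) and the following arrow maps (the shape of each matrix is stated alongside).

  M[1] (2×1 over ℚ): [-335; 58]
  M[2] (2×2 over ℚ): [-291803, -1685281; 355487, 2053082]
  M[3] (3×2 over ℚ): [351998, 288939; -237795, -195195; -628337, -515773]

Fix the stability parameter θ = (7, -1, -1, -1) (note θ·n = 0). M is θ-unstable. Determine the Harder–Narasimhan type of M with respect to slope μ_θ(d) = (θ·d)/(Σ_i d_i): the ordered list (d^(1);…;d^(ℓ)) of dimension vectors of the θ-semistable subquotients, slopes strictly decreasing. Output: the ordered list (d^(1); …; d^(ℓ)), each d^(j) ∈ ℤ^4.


Via rank(M_{q-1}∘⋯∘M_p): M ≅ I[1,4], I[2,4], I[4,4].
μ_θ-semistable layers: μ^(1)=1; μ^(2)=-1

((1, 1, 1, 1); (0, 1, 1, 2))


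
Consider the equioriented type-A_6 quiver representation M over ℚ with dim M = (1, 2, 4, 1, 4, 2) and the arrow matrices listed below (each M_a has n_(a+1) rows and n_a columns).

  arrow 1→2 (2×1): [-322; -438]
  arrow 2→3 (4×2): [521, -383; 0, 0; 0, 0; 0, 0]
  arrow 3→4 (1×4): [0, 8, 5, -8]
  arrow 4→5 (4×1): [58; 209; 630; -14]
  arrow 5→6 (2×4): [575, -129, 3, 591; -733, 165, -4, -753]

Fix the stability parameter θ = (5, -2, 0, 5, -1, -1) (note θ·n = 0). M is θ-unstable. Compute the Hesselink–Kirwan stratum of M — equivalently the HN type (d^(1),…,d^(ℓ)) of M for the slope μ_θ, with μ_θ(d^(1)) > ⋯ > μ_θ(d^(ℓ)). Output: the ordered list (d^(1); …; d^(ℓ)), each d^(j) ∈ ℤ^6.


Via rank(M_{q-1}∘⋯∘M_p): M ≅ I[1,3], I[2,2], I[3,3]^2, I[3,6], I[5,5]^2, I[5,6].
μ_θ-semistable layers: μ^(1)=1; μ^(2)=0; μ^(3)=-1; μ^(4)=-2

((1, 1, 1, 1, 1, 1); (0, 0, 3, 0, 0, 0); (0, 0, 0, 0, 3, 1); (0, 1, 0, 0, 0, 0))


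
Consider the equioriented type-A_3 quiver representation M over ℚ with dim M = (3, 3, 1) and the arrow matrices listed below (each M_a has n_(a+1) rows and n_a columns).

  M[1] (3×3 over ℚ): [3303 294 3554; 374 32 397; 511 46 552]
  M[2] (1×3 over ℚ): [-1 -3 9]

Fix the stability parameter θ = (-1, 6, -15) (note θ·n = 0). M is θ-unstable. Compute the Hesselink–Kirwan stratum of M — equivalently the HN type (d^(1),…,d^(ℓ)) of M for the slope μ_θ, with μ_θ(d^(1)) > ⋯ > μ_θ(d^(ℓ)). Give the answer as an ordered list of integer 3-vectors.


Via rank(M_{q-1}∘⋯∘M_p): M ≅ I[1,1], I[1,2], I[1,3], I[2,2].
μ_θ-semistable layers: μ^(1)=6; μ^(2)=-1; μ^(3)=-10/3

((0, 2, 0); (2, 0, 0); (1, 1, 1))


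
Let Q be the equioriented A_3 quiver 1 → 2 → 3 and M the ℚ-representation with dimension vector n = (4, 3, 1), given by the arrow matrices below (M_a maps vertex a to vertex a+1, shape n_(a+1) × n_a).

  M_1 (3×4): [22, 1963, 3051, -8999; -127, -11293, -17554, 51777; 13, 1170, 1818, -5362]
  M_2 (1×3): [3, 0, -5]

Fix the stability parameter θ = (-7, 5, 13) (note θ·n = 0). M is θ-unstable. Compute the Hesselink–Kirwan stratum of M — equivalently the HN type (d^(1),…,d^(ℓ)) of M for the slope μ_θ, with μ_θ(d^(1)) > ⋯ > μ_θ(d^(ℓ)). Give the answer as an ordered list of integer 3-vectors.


Interval decomposition of M: I[1,1], I[1,2]^2, I[1,3].
HN type (ℓ=3): μ^(1)=13; μ^(2)=5; μ^(3)=-7

((0, 0, 1); (0, 3, 0); (4, 0, 0))


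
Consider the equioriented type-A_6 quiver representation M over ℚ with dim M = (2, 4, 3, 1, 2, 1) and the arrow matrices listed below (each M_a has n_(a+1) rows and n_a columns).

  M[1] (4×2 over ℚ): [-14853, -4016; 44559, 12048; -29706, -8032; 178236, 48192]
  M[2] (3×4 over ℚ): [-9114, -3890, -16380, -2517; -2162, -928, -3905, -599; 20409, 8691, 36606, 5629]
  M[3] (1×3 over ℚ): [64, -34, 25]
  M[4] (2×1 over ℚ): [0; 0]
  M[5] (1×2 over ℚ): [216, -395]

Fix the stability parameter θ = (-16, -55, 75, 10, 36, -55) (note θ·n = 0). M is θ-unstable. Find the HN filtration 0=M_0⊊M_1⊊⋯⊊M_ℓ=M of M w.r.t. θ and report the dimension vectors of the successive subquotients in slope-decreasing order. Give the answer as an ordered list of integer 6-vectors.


Barcode: M ≅ I[1,1], I[1,2], I[2,3]^2, I[2,4], I[5,5], I[5,6]. HN layers by μ_θ (7 steps, strictly decreasing):
  μ^(1)=75; μ^(2)=85/2; μ^(3)=36; μ^(4)=-19/2; μ^(5)=-16; μ^(6)=-71/2; μ^(7)=-55

((0, 0, 2, 0, 0, 0); (0, 0, 1, 1, 0, 0); (0, 0, 0, 0, 1, 0); (0, 0, 0, 0, 1, 1); (1, 0, 0, 0, 0, 0); (1, 1, 0, 0, 0, 0); (0, 3, 0, 0, 0, 0))


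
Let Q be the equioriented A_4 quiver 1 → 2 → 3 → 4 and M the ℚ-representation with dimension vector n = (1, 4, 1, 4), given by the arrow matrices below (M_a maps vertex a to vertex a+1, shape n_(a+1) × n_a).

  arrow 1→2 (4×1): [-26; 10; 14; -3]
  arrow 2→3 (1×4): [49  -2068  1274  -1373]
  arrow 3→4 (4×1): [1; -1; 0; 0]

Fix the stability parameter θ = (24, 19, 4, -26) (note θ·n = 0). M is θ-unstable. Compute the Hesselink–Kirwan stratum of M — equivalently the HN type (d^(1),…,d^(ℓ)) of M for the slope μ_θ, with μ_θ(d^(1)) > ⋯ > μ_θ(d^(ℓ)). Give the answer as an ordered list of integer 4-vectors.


Interval decomposition of M: I[1,4], I[2,2]^3, I[4,4]^3.
HN type (ℓ=3): μ^(1)=19; μ^(2)=21/4; μ^(3)=-26

((0, 3, 0, 0); (1, 1, 1, 1); (0, 0, 0, 3))


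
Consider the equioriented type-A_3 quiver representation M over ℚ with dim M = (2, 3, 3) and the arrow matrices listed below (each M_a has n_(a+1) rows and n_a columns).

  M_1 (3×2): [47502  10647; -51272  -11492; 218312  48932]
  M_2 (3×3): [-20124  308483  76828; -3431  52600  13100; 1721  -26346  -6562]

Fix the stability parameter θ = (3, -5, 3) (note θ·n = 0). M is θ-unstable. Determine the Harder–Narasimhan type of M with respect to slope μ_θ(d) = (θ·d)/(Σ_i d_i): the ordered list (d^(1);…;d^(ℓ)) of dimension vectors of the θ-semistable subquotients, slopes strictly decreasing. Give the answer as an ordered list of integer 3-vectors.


Barcode: M ≅ I[1,1], I[1,3], I[2,3]^2. HN layers by μ_θ (3 steps, strictly decreasing):
  μ^(1)=3; μ^(2)=-1; μ^(3)=-5

((1, 0, 3); (1, 1, 0); (0, 2, 0))


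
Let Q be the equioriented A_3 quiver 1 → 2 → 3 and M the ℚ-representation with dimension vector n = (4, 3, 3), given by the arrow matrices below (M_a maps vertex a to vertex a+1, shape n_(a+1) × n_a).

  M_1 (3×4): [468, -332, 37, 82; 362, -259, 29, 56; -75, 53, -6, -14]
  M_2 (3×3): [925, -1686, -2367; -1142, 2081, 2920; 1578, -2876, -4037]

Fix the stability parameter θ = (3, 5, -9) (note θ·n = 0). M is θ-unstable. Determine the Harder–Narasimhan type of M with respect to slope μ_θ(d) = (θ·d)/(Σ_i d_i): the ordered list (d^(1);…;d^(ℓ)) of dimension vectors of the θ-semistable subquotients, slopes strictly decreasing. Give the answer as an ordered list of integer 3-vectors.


Interval decomposition of M: I[1,1], I[1,3]^3.
HN type (ℓ=2): μ^(1)=3; μ^(2)=-1/3

((1, 0, 0); (3, 3, 3))


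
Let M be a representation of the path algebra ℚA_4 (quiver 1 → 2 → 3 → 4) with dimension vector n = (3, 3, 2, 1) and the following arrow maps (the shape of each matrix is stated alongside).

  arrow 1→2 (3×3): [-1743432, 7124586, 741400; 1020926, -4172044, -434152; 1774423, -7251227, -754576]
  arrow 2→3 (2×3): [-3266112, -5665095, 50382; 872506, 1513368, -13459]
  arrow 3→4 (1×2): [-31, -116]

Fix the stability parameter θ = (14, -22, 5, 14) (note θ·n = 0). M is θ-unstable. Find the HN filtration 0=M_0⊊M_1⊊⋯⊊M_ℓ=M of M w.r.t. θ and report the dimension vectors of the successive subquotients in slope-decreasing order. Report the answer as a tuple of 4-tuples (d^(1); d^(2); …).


Barcode: M ≅ I[1,1], I[1,3], I[1,4], I[2,2]. HN layers by μ_θ (4 steps, strictly decreasing):
  μ^(1)=14; μ^(2)=5; μ^(3)=-4; μ^(4)=-22

((1, 0, 0, 1); (0, 0, 2, 0); (2, 2, 0, 0); (0, 1, 0, 0))


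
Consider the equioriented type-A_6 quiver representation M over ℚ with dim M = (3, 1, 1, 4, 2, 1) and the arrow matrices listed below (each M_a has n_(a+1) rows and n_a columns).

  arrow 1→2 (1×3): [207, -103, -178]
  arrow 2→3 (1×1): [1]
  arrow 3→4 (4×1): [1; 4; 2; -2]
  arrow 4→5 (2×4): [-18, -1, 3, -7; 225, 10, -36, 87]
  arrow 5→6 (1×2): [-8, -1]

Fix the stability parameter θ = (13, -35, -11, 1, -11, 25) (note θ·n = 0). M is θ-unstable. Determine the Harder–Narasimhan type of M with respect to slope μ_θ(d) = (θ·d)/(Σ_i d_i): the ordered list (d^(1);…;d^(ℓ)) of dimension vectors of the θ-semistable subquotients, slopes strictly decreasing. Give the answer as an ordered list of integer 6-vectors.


Interval decomposition of M: I[1,1]^2, I[1,6], I[4,4]^2, I[4,5].
HN type (ℓ=5): μ^(1)=25; μ^(2)=13; μ^(3)=1; μ^(4)=-5; μ^(5)=-11

((0, 0, 0, 0, 0, 1); (2, 0, 0, 0, 0, 0); (0, 0, 0, 2, 0, 0); (0, 0, 0, 2, 2, 0); (1, 1, 1, 0, 0, 0))


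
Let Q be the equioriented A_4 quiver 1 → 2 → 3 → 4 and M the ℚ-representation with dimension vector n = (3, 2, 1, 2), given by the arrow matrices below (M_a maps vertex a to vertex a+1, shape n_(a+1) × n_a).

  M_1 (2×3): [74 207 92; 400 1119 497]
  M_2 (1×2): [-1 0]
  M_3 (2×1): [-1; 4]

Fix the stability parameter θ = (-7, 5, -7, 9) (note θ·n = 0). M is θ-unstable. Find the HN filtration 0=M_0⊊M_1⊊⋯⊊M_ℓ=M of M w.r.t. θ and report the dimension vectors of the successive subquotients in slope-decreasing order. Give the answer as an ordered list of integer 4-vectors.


Interval decomposition of M: I[1,1], I[1,2], I[1,4], I[4,4].
HN type (ℓ=4): μ^(1)=9; μ^(2)=5; μ^(3)=-1; μ^(4)=-7

((0, 0, 0, 2); (0, 1, 0, 0); (0, 1, 1, 0); (3, 0, 0, 0))


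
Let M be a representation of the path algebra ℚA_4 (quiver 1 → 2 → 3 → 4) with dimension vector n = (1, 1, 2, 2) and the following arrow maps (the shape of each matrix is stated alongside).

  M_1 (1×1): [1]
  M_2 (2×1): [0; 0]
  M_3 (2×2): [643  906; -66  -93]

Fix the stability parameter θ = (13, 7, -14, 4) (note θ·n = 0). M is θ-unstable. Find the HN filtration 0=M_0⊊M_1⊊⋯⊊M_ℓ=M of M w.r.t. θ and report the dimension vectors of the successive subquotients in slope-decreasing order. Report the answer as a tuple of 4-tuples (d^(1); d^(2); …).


Barcode: M ≅ I[1,2], I[3,4]^2. HN layers by μ_θ (3 steps, strictly decreasing):
  μ^(1)=10; μ^(2)=4; μ^(3)=-14

((1, 1, 0, 0); (0, 0, 0, 2); (0, 0, 2, 0))


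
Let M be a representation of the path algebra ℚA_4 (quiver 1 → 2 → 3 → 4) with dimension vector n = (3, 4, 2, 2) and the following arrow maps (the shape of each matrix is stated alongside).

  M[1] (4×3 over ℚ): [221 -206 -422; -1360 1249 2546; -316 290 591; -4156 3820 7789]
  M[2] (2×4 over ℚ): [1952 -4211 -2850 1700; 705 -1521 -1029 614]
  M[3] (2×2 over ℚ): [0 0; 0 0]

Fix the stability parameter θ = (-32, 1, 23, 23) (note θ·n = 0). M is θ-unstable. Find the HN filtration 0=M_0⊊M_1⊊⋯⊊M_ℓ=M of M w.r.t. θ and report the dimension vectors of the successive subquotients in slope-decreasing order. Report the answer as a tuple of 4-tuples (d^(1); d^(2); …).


Via rank(M_{q-1}∘⋯∘M_p): M ≅ I[1,2], I[1,3]^2, I[2,2], I[4,4]^2.
μ_θ-semistable layers: μ^(1)=23; μ^(2)=1; μ^(3)=-32

((0, 0, 2, 2); (0, 4, 0, 0); (3, 0, 0, 0))


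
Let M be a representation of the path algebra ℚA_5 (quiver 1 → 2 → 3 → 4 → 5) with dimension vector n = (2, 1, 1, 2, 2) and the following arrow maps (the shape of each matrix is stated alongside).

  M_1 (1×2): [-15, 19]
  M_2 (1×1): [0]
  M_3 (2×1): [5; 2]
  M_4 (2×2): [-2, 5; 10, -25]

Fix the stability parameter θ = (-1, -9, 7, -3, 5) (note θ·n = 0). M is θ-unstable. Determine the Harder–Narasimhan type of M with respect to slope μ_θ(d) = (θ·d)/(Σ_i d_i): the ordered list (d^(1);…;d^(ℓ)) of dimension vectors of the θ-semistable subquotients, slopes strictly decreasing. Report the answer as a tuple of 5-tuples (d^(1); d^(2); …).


Barcode: M ≅ I[1,1], I[1,2], I[3,4], I[4,5], I[5,5]. HN layers by μ_θ (5 steps, strictly decreasing):
  μ^(1)=5; μ^(2)=2; μ^(3)=-1; μ^(4)=-3; μ^(5)=-5

((0, 0, 0, 0, 2); (0, 0, 1, 1, 0); (1, 0, 0, 0, 0); (0, 0, 0, 1, 0); (1, 1, 0, 0, 0))


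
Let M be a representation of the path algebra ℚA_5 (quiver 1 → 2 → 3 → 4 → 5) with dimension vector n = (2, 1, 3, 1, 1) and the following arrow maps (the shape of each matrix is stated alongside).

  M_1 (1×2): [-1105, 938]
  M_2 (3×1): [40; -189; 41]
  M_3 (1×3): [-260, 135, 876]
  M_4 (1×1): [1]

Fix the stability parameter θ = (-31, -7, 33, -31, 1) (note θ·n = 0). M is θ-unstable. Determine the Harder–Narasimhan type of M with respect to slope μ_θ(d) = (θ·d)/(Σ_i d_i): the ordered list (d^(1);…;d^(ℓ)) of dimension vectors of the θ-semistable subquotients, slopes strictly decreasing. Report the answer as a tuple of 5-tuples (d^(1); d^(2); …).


Barcode: M ≅ I[1,1], I[1,5], I[3,3]^2. HN layers by μ_θ (4 steps, strictly decreasing):
  μ^(1)=33; μ^(2)=1; μ^(3)=-7; μ^(4)=-31

((0, 0, 2, 0, 0); (0, 0, 1, 1, 1); (0, 1, 0, 0, 0); (2, 0, 0, 0, 0))
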